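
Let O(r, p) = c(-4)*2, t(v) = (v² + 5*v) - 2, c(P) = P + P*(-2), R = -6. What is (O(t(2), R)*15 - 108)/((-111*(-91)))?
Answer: 4/3367 ≈ 0.0011880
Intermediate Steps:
c(P) = -P (c(P) = P - 2*P = -P)
t(v) = -2 + v² + 5*v
O(r, p) = 8 (O(r, p) = -1*(-4)*2 = 4*2 = 8)
(O(t(2), R)*15 - 108)/((-111*(-91))) = (8*15 - 108)/((-111*(-91))) = (120 - 108)/10101 = 12*(1/10101) = 4/3367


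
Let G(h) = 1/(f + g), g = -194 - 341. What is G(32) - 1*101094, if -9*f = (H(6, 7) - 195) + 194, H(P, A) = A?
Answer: -162458061/1607 ≈ -1.0109e+5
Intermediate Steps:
f = -⅔ (f = -((7 - 195) + 194)/9 = -(-188 + 194)/9 = -⅑*6 = -⅔ ≈ -0.66667)
g = -535
G(h) = -3/1607 (G(h) = 1/(-⅔ - 535) = 1/(-1607/3) = -3/1607)
G(32) - 1*101094 = -3/1607 - 1*101094 = -3/1607 - 101094 = -162458061/1607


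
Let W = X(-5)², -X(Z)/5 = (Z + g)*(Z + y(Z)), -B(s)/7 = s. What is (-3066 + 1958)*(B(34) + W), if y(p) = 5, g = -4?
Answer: 263704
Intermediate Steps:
B(s) = -7*s
X(Z) = -5*(-4 + Z)*(5 + Z) (X(Z) = -5*(Z - 4)*(Z + 5) = -5*(-4 + Z)*(5 + Z))
W = 0 (W = (100 - 5*(-5) - 5*(-5)²)² = (100 + 25 - 5*25)² = (100 + 25 - 125)² = 0² = 0)
(-3066 + 1958)*(B(34) + W) = (-3066 + 1958)*(-7*34 + 0) = -1108*(-238 + 0) = -1108*(-238) = 263704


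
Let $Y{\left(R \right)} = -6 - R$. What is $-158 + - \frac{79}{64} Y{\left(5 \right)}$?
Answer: $- \frac{9243}{64} \approx -144.42$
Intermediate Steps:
$-158 + - \frac{79}{64} Y{\left(5 \right)} = -158 + - \frac{79}{64} \left(-6 - 5\right) = -158 + \left(-79\right) \frac{1}{64} \left(-6 - 5\right) = -158 - - \frac{869}{64} = -158 + \frac{869}{64} = - \frac{9243}{64}$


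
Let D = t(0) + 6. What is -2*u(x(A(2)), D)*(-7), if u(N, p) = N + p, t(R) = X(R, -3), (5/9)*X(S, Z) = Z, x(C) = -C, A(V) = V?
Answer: -98/5 ≈ -19.600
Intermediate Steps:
X(S, Z) = 9*Z/5
t(R) = -27/5 (t(R) = (9/5)*(-3) = -27/5)
D = ⅗ (D = -27/5 + 6 = ⅗ ≈ 0.60000)
-2*u(x(A(2)), D)*(-7) = -2*(-1*2 + ⅗)*(-7) = -2*(-2 + ⅗)*(-7) = -2*(-7/5)*(-7) = (14/5)*(-7) = -98/5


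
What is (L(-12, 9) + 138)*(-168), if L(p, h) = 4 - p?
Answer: -25872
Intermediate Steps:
(L(-12, 9) + 138)*(-168) = ((4 - 1*(-12)) + 138)*(-168) = ((4 + 12) + 138)*(-168) = (16 + 138)*(-168) = 154*(-168) = -25872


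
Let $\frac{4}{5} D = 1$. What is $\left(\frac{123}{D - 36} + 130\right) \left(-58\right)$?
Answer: $- \frac{1019524}{139} \approx -7334.7$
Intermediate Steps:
$D = \frac{5}{4}$ ($D = \frac{5}{4} \cdot 1 = \frac{5}{4} \approx 1.25$)
$\left(\frac{123}{D - 36} + 130\right) \left(-58\right) = \left(\frac{123}{\frac{5}{4} - 36} + 130\right) \left(-58\right) = \left(\frac{123}{- \frac{139}{4}} + 130\right) \left(-58\right) = \left(123 \left(- \frac{4}{139}\right) + 130\right) \left(-58\right) = \left(- \frac{492}{139} + 130\right) \left(-58\right) = \frac{17578}{139} \left(-58\right) = - \frac{1019524}{139}$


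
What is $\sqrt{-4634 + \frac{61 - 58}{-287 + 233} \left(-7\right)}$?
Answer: $\frac{i \sqrt{166810}}{6} \approx 68.071 i$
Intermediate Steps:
$\sqrt{-4634 + \frac{61 - 58}{-287 + 233} \left(-7\right)} = \sqrt{-4634 + \frac{3}{-54} \left(-7\right)} = \sqrt{-4634 + 3 \left(- \frac{1}{54}\right) \left(-7\right)} = \sqrt{-4634 - - \frac{7}{18}} = \sqrt{-4634 + \frac{7}{18}} = \sqrt{- \frac{83405}{18}} = \frac{i \sqrt{166810}}{6}$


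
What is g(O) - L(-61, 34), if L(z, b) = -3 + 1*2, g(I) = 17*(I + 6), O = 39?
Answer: 766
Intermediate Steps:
g(I) = 102 + 17*I (g(I) = 17*(6 + I) = 102 + 17*I)
L(z, b) = -1 (L(z, b) = -3 + 2 = -1)
g(O) - L(-61, 34) = (102 + 17*39) - 1*(-1) = (102 + 663) + 1 = 765 + 1 = 766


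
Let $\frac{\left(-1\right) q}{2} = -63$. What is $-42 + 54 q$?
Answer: $6762$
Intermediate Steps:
$q = 126$ ($q = \left(-2\right) \left(-63\right) = 126$)
$-42 + 54 q = -42 + 54 \cdot 126 = -42 + 6804 = 6762$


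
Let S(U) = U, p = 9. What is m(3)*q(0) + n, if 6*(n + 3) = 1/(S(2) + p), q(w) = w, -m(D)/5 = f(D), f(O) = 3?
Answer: -197/66 ≈ -2.9848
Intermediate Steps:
m(D) = -15 (m(D) = -5*3 = -15)
n = -197/66 (n = -3 + 1/(6*(2 + 9)) = -3 + (⅙)/11 = -3 + (⅙)*(1/11) = -3 + 1/66 = -197/66 ≈ -2.9848)
m(3)*q(0) + n = -15*0 - 197/66 = 0 - 197/66 = -197/66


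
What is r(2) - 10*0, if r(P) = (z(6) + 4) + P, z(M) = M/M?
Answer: 7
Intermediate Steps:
z(M) = 1
r(P) = 5 + P (r(P) = (1 + 4) + P = 5 + P)
r(2) - 10*0 = (5 + 2) - 10*0 = 7 + 0 = 7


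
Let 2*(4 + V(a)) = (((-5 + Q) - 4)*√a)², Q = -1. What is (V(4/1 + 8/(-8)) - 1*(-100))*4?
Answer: 984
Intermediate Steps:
V(a) = -4 + 50*a (V(a) = -4 + (((-5 - 1) - 4)*√a)²/2 = -4 + ((-6 - 4)*√a)²/2 = -4 + (-10*√a)²/2 = -4 + (100*a)/2 = -4 + 50*a)
(V(4/1 + 8/(-8)) - 1*(-100))*4 = ((-4 + 50*(4/1 + 8/(-8))) - 1*(-100))*4 = ((-4 + 50*(4*1 + 8*(-⅛))) + 100)*4 = ((-4 + 50*(4 - 1)) + 100)*4 = ((-4 + 50*3) + 100)*4 = ((-4 + 150) + 100)*4 = (146 + 100)*4 = 246*4 = 984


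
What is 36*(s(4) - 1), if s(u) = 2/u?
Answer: -18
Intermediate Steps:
36*(s(4) - 1) = 36*(2/4 - 1) = 36*(2*(¼) - 1) = 36*(½ - 1) = 36*(-½) = -18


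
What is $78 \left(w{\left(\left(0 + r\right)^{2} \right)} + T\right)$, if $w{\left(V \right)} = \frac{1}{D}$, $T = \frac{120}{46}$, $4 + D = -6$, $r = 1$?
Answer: $\frac{22503}{115} \approx 195.68$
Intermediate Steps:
$D = -10$ ($D = -4 - 6 = -10$)
$T = \frac{60}{23}$ ($T = 120 \cdot \frac{1}{46} = \frac{60}{23} \approx 2.6087$)
$w{\left(V \right)} = - \frac{1}{10}$ ($w{\left(V \right)} = \frac{1}{-10} = - \frac{1}{10}$)
$78 \left(w{\left(\left(0 + r\right)^{2} \right)} + T\right) = 78 \left(- \frac{1}{10} + \frac{60}{23}\right) = 78 \cdot \frac{577}{230} = \frac{22503}{115}$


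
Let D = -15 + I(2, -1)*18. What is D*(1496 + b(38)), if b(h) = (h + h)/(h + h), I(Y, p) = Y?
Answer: 31437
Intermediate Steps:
b(h) = 1 (b(h) = (2*h)/((2*h)) = (2*h)*(1/(2*h)) = 1)
D = 21 (D = -15 + 2*18 = -15 + 36 = 21)
D*(1496 + b(38)) = 21*(1496 + 1) = 21*1497 = 31437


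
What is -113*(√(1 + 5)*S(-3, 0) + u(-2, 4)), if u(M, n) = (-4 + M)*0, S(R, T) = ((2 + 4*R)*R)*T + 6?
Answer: -678*√6 ≈ -1660.8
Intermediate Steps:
S(R, T) = 6 + R*T*(2 + 4*R) (S(R, T) = (R*(2 + 4*R))*T + 6 = R*T*(2 + 4*R) + 6 = 6 + R*T*(2 + 4*R))
u(M, n) = 0
-113*(√(1 + 5)*S(-3, 0) + u(-2, 4)) = -113*(√(1 + 5)*(6 + 2*(-3)*0 + 4*0*(-3)²) + 0) = -113*(√6*(6 + 0 + 4*0*9) + 0) = -113*(√6*(6 + 0 + 0) + 0) = -113*(√6*6 + 0) = -113*(6*√6 + 0) = -678*√6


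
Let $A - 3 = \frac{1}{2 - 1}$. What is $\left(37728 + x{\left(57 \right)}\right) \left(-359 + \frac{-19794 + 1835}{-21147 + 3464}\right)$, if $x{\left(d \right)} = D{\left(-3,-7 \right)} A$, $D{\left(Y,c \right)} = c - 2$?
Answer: $- \frac{238599330696}{17683} \approx -1.3493 \cdot 10^{7}$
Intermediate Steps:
$D{\left(Y,c \right)} = -2 + c$
$A = 4$ ($A = 3 + \frac{1}{2 - 1} = 3 + 1^{-1} = 3 + 1 = 4$)
$x{\left(d \right)} = -36$ ($x{\left(d \right)} = \left(-2 - 7\right) 4 = \left(-9\right) 4 = -36$)
$\left(37728 + x{\left(57 \right)}\right) \left(-359 + \frac{-19794 + 1835}{-21147 + 3464}\right) = \left(37728 - 36\right) \left(-359 + \frac{-19794 + 1835}{-21147 + 3464}\right) = 37692 \left(-359 - \frac{17959}{-17683}\right) = 37692 \left(-359 - - \frac{17959}{17683}\right) = 37692 \left(-359 + \frac{17959}{17683}\right) = 37692 \left(- \frac{6330238}{17683}\right) = - \frac{238599330696}{17683}$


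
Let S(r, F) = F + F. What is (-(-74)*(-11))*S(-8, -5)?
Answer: 8140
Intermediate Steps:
S(r, F) = 2*F
(-(-74)*(-11))*S(-8, -5) = (-(-74)*(-11))*(2*(-5)) = -74*11*(-10) = -814*(-10) = 8140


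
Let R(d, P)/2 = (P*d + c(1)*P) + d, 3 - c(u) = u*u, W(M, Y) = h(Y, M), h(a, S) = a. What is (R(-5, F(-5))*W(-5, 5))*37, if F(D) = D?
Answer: 3700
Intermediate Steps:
W(M, Y) = Y
c(u) = 3 - u**2 (c(u) = 3 - u*u = 3 - u**2)
R(d, P) = 2*d + 4*P + 2*P*d (R(d, P) = 2*((P*d + (3 - 1*1**2)*P) + d) = 2*((P*d + (3 - 1*1)*P) + d) = 2*((P*d + (3 - 1)*P) + d) = 2*((P*d + 2*P) + d) = 2*((2*P + P*d) + d) = 2*(d + 2*P + P*d) = 2*d + 4*P + 2*P*d)
(R(-5, F(-5))*W(-5, 5))*37 = ((2*(-5) + 4*(-5) + 2*(-5)*(-5))*5)*37 = ((-10 - 20 + 50)*5)*37 = (20*5)*37 = 100*37 = 3700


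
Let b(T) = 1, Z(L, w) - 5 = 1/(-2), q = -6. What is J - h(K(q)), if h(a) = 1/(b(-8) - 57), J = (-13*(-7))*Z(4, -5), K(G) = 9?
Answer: 22933/56 ≈ 409.52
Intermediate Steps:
Z(L, w) = 9/2 (Z(L, w) = 5 + 1/(-2) = 5 + 1*(-1/2) = 5 - 1/2 = 9/2)
J = 819/2 (J = -13*(-7)*(9/2) = 91*(9/2) = 819/2 ≈ 409.50)
h(a) = -1/56 (h(a) = 1/(1 - 57) = 1/(-56) = -1/56)
J - h(K(q)) = 819/2 - 1*(-1/56) = 819/2 + 1/56 = 22933/56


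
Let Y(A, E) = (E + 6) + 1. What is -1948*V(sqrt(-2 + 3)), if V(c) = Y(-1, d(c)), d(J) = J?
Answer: -15584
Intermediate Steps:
Y(A, E) = 7 + E (Y(A, E) = (6 + E) + 1 = 7 + E)
V(c) = 7 + c
-1948*V(sqrt(-2 + 3)) = -1948*(7 + sqrt(-2 + 3)) = -1948*(7 + sqrt(1)) = -1948*(7 + 1) = -1948*8 = -15584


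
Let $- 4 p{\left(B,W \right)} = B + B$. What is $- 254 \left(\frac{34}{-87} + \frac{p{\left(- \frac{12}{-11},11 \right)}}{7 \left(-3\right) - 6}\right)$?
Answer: $\frac{270256}{2871} \approx 94.133$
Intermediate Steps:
$p{\left(B,W \right)} = - \frac{B}{2}$ ($p{\left(B,W \right)} = - \frac{B + B}{4} = - \frac{2 B}{4} = - \frac{B}{2}$)
$- 254 \left(\frac{34}{-87} + \frac{p{\left(- \frac{12}{-11},11 \right)}}{7 \left(-3\right) - 6}\right) = - 254 \left(\frac{34}{-87} + \frac{\left(- \frac{1}{2}\right) \left(- \frac{12}{-11}\right)}{7 \left(-3\right) - 6}\right) = - 254 \left(34 \left(- \frac{1}{87}\right) + \frac{\left(- \frac{1}{2}\right) \left(\left(-12\right) \left(- \frac{1}{11}\right)\right)}{-21 - 6}\right) = - 254 \left(- \frac{34}{87} + \frac{\left(- \frac{1}{2}\right) \frac{12}{11}}{-27}\right) = - 254 \left(- \frac{34}{87} - - \frac{2}{99}\right) = - 254 \left(- \frac{34}{87} + \frac{2}{99}\right) = \left(-254\right) \left(- \frac{1064}{2871}\right) = \frac{270256}{2871}$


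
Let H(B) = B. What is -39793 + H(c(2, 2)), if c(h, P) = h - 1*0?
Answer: -39791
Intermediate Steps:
c(h, P) = h (c(h, P) = h + 0 = h)
-39793 + H(c(2, 2)) = -39793 + 2 = -39791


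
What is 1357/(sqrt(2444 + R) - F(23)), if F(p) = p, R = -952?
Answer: 31211/963 + 2714*sqrt(373)/963 ≈ 86.840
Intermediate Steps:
1357/(sqrt(2444 + R) - F(23)) = 1357/(sqrt(2444 - 952) - 1*23) = 1357/(sqrt(1492) - 23) = 1357/(2*sqrt(373) - 23) = 1357/(-23 + 2*sqrt(373))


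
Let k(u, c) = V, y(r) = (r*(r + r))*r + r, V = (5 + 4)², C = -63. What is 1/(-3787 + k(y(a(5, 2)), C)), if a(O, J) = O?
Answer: -1/3706 ≈ -0.00026983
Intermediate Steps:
V = 81 (V = 9² = 81)
y(r) = r + 2*r³ (y(r) = (r*(2*r))*r + r = (2*r²)*r + r = 2*r³ + r = r + 2*r³)
k(u, c) = 81
1/(-3787 + k(y(a(5, 2)), C)) = 1/(-3787 + 81) = 1/(-3706) = -1/3706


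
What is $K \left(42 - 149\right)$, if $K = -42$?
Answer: $4494$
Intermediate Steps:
$K \left(42 - 149\right) = - 42 \left(42 - 149\right) = \left(-42\right) \left(-107\right) = 4494$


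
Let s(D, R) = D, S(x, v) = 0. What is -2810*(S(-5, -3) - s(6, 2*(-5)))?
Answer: 16860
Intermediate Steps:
-2810*(S(-5, -3) - s(6, 2*(-5))) = -2810*(0 - 1*6) = -2810*(0 - 6) = -2810*(-6) = 16860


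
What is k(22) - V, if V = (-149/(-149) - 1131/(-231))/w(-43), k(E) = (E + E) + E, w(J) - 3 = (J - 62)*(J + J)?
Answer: 45905252/695541 ≈ 65.999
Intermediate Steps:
w(J) = 3 + 2*J*(-62 + J) (w(J) = 3 + (J - 62)*(J + J) = 3 + (-62 + J)*(2*J) = 3 + 2*J*(-62 + J))
k(E) = 3*E (k(E) = 2*E + E = 3*E)
V = 454/695541 (V = (-149/(-149) - 1131/(-231))/(3 - 124*(-43) + 2*(-43)**2) = (-149*(-1/149) - 1131*(-1/231))/(3 + 5332 + 2*1849) = (1 + 377/77)/(3 + 5332 + 3698) = (454/77)/9033 = (454/77)*(1/9033) = 454/695541 ≈ 0.00065273)
k(22) - V = 3*22 - 1*454/695541 = 66 - 454/695541 = 45905252/695541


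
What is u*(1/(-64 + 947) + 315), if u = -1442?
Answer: -401086532/883 ≈ -4.5423e+5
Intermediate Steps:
u*(1/(-64 + 947) + 315) = -1442*(1/(-64 + 947) + 315) = -1442*(1/883 + 315) = -1442*278146/883 = -401086532/883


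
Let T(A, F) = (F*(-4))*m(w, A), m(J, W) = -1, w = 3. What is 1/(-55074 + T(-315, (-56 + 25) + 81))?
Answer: -1/54874 ≈ -1.8224e-5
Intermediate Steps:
T(A, F) = 4*F (T(A, F) = (F*(-4))*(-1) = -4*F*(-1) = 4*F)
1/(-55074 + T(-315, (-56 + 25) + 81)) = 1/(-55074 + 4*((-56 + 25) + 81)) = 1/(-55074 + 4*(-31 + 81)) = 1/(-55074 + 4*50) = 1/(-55074 + 200) = 1/(-54874) = -1/54874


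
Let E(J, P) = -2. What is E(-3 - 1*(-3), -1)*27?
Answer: -54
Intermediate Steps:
E(-3 - 1*(-3), -1)*27 = -2*27 = -54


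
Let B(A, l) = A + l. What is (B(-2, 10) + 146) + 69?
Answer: 223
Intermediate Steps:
(B(-2, 10) + 146) + 69 = ((-2 + 10) + 146) + 69 = (8 + 146) + 69 = 154 + 69 = 223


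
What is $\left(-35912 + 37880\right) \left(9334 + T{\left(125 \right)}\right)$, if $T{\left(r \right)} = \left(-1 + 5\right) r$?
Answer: $19353312$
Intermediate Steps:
$T{\left(r \right)} = 4 r$
$\left(-35912 + 37880\right) \left(9334 + T{\left(125 \right)}\right) = \left(-35912 + 37880\right) \left(9334 + 4 \cdot 125\right) = 1968 \left(9334 + 500\right) = 1968 \cdot 9834 = 19353312$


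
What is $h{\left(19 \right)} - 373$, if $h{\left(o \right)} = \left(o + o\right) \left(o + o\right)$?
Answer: $1071$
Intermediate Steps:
$h{\left(o \right)} = 4 o^{2}$ ($h{\left(o \right)} = 2 o 2 o = 4 o^{2}$)
$h{\left(19 \right)} - 373 = 4 \cdot 19^{2} - 373 = 4 \cdot 361 - 373 = 1444 - 373 = 1071$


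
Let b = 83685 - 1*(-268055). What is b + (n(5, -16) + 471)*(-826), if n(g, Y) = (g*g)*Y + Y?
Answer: 306310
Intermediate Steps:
b = 351740 (b = 83685 + 268055 = 351740)
n(g, Y) = Y + Y*g² (n(g, Y) = g²*Y + Y = Y*g² + Y = Y + Y*g²)
b + (n(5, -16) + 471)*(-826) = 351740 + (-16*(1 + 5²) + 471)*(-826) = 351740 + (-16*(1 + 25) + 471)*(-826) = 351740 + (-16*26 + 471)*(-826) = 351740 + (-416 + 471)*(-826) = 351740 + 55*(-826) = 351740 - 45430 = 306310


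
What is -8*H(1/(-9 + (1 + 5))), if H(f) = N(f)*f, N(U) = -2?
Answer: -16/3 ≈ -5.3333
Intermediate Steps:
H(f) = -2*f
-8*H(1/(-9 + (1 + 5))) = -(-16)/(-9 + (1 + 5)) = -(-16)/(-9 + 6) = -(-16)/(-3) = -(-16)*(-1)/3 = -8*⅔ = -16/3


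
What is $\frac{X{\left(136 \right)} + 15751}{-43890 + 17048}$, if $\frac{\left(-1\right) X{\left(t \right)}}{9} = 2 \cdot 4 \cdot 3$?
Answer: $- \frac{15535}{26842} \approx -0.57876$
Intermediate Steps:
$X{\left(t \right)} = -216$ ($X{\left(t \right)} = - 9 \cdot 2 \cdot 4 \cdot 3 = - 9 \cdot 2 \cdot 12 = \left(-9\right) 24 = -216$)
$\frac{X{\left(136 \right)} + 15751}{-43890 + 17048} = \frac{-216 + 15751}{-43890 + 17048} = \frac{15535}{-26842} = 15535 \left(- \frac{1}{26842}\right) = - \frac{15535}{26842}$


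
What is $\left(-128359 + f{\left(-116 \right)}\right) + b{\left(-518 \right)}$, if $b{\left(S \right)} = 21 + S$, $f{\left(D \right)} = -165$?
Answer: $-129021$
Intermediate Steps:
$\left(-128359 + f{\left(-116 \right)}\right) + b{\left(-518 \right)} = \left(-128359 - 165\right) + \left(21 - 518\right) = -128524 - 497 = -129021$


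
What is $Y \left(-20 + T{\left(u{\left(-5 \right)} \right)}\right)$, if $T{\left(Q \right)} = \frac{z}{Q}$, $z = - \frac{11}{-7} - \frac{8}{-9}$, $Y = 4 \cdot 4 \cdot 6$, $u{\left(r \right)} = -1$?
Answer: $- \frac{45280}{21} \approx -2156.2$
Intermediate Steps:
$Y = 96$ ($Y = 16 \cdot 6 = 96$)
$z = \frac{155}{63}$ ($z = \left(-11\right) \left(- \frac{1}{7}\right) - - \frac{8}{9} = \frac{11}{7} + \frac{8}{9} = \frac{155}{63} \approx 2.4603$)
$T{\left(Q \right)} = \frac{155}{63 Q}$
$Y \left(-20 + T{\left(u{\left(-5 \right)} \right)}\right) = 96 \left(-20 + \frac{155}{63 \left(-1\right)}\right) = 96 \left(-20 + \frac{155}{63} \left(-1\right)\right) = 96 \left(-20 - \frac{155}{63}\right) = 96 \left(- \frac{1415}{63}\right) = - \frac{45280}{21}$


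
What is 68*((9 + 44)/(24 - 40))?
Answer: -901/4 ≈ -225.25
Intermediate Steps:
68*((9 + 44)/(24 - 40)) = 68*(53/(-16)) = 68*(53*(-1/16)) = 68*(-53/16) = -901/4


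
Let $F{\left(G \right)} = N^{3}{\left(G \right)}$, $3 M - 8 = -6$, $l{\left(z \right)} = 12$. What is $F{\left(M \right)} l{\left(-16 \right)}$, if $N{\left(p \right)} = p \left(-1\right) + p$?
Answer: $0$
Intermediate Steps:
$N{\left(p \right)} = 0$ ($N{\left(p \right)} = - p + p = 0$)
$M = \frac{2}{3}$ ($M = \frac{8}{3} + \frac{1}{3} \left(-6\right) = \frac{8}{3} - 2 = \frac{2}{3} \approx 0.66667$)
$F{\left(G \right)} = 0$ ($F{\left(G \right)} = 0^{3} = 0$)
$F{\left(M \right)} l{\left(-16 \right)} = 0 \cdot 12 = 0$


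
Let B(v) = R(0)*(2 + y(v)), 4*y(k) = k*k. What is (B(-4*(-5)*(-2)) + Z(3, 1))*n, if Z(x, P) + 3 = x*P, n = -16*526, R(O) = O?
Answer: 0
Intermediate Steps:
y(k) = k**2/4 (y(k) = (k*k)/4 = k**2/4)
n = -8416
B(v) = 0 (B(v) = 0*(2 + v**2/4) = 0)
Z(x, P) = -3 + P*x (Z(x, P) = -3 + x*P = -3 + P*x)
(B(-4*(-5)*(-2)) + Z(3, 1))*n = (0 + (-3 + 1*3))*(-8416) = (0 + (-3 + 3))*(-8416) = (0 + 0)*(-8416) = 0*(-8416) = 0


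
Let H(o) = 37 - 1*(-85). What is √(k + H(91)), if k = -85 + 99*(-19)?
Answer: 2*I*√461 ≈ 42.942*I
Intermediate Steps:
H(o) = 122 (H(o) = 37 + 85 = 122)
k = -1966 (k = -85 - 1881 = -1966)
√(k + H(91)) = √(-1966 + 122) = √(-1844) = 2*I*√461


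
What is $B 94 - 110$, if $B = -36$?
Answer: $-3494$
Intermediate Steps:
$B 94 - 110 = \left(-36\right) 94 - 110 = -3384 - 110 = -3494$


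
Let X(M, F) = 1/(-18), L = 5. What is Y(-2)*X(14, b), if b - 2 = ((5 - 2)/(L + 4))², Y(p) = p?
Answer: ⅑ ≈ 0.11111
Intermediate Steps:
b = 19/9 (b = 2 + ((5 - 2)/(5 + 4))² = 2 + (3/9)² = 2 + (3*(⅑))² = 2 + (⅓)² = 2 + ⅑ = 19/9 ≈ 2.1111)
X(M, F) = -1/18
Y(-2)*X(14, b) = -2*(-1/18) = ⅑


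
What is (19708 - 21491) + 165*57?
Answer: 7622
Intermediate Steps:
(19708 - 21491) + 165*57 = -1783 + 9405 = 7622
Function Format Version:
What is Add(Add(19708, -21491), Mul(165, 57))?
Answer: 7622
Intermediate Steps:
Add(Add(19708, -21491), Mul(165, 57)) = Add(-1783, 9405) = 7622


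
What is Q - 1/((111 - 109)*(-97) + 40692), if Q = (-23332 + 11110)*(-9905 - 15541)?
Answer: 12594918983975/40498 ≈ 3.1100e+8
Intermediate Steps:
Q = 311001012 (Q = -12222*(-25446) = 311001012)
Q - 1/((111 - 109)*(-97) + 40692) = 311001012 - 1/((111 - 109)*(-97) + 40692) = 311001012 - 1/(2*(-97) + 40692) = 311001012 - 1/(-194 + 40692) = 311001012 - 1/40498 = 12594918983975/40498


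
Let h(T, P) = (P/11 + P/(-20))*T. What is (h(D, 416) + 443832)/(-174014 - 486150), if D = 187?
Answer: -558768/825205 ≈ -0.67713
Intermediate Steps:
h(T, P) = 9*P*T/220 (h(T, P) = (P*(1/11) + P*(-1/20))*T = (P/11 - P/20)*T = (9*P/220)*T = 9*P*T/220)
(h(D, 416) + 443832)/(-174014 - 486150) = ((9/220)*416*187 + 443832)/(-174014 - 486150) = (15912/5 + 443832)/(-660164) = (2235072/5)*(-1/660164) = -558768/825205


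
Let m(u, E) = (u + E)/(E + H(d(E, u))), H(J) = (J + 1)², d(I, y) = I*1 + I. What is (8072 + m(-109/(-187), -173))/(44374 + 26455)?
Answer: 89701391543/787098736798 ≈ 0.11396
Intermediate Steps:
d(I, y) = 2*I (d(I, y) = I + I = 2*I)
H(J) = (1 + J)²
m(u, E) = (E + u)/(E + (1 + 2*E)²) (m(u, E) = (u + E)/(E + (1 + 2*E)²) = (E + u)/(E + (1 + 2*E)²))
(8072 + m(-109/(-187), -173))/(44374 + 26455) = (8072 + (-173 - 109/(-187))/(-173 + (1 + 2*(-173))²))/(44374 + 26455) = (8072 + (-173 - 109*(-1/187))/(-173 + (1 - 346)²))/70829 = (8072 + (-173 + 109/187)/(-173 + (-345)²))*(1/70829) = (8072 - 32242/187/(-173 + 119025))*(1/70829) = (8072 - 32242/187/118852)*(1/70829) = (8072 + (1/118852)*(-32242/187))*(1/70829) = (8072 - 16121/11112662)*(1/70829) = (89701391543/11112662)*(1/70829) = 89701391543/787098736798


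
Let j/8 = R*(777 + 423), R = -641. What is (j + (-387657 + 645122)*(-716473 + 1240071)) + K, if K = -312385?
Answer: 134801693085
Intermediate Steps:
j = -6153600 (j = 8*(-641*(777 + 423)) = 8*(-641*1200) = 8*(-769200) = -6153600)
(j + (-387657 + 645122)*(-716473 + 1240071)) + K = (-6153600 + (-387657 + 645122)*(-716473 + 1240071)) - 312385 = (-6153600 + 257465*523598) - 312385 = (-6153600 + 134808159070) - 312385 = 134802005470 - 312385 = 134801693085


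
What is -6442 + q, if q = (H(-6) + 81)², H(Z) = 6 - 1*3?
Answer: 614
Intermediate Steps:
H(Z) = 3 (H(Z) = 6 - 3 = 3)
q = 7056 (q = (3 + 81)² = 84² = 7056)
-6442 + q = -6442 + 7056 = 614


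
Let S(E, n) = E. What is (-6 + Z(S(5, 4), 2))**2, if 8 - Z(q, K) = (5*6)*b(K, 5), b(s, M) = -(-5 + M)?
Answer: 4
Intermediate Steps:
b(s, M) = 5 - M
Z(q, K) = 8 (Z(q, K) = 8 - 5*6*(5 - 1*5) = 8 - 30*(5 - 5) = 8 - 30*0 = 8 - 1*0 = 8 + 0 = 8)
(-6 + Z(S(5, 4), 2))**2 = (-6 + 8)**2 = 2**2 = 4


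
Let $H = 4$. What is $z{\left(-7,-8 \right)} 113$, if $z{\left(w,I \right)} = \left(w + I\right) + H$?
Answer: $-1243$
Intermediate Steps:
$z{\left(w,I \right)} = 4 + I + w$ ($z{\left(w,I \right)} = \left(w + I\right) + 4 = \left(I + w\right) + 4 = 4 + I + w$)
$z{\left(-7,-8 \right)} 113 = \left(4 - 8 - 7\right) 113 = \left(-11\right) 113 = -1243$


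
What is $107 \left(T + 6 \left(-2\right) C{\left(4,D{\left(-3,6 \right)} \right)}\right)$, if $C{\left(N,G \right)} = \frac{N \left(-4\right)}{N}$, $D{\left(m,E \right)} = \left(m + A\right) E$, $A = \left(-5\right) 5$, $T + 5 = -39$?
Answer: $428$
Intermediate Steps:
$T = -44$ ($T = -5 - 39 = -44$)
$A = -25$
$D{\left(m,E \right)} = E \left(-25 + m\right)$ ($D{\left(m,E \right)} = \left(m - 25\right) E = \left(-25 + m\right) E = E \left(-25 + m\right)$)
$C{\left(N,G \right)} = -4$ ($C{\left(N,G \right)} = \frac{\left(-4\right) N}{N} = -4$)
$107 \left(T + 6 \left(-2\right) C{\left(4,D{\left(-3,6 \right)} \right)}\right) = 107 \left(-44 + 6 \left(-2\right) \left(-4\right)\right) = 107 \left(-44 - -48\right) = 107 \left(-44 + 48\right) = 107 \cdot 4 = 428$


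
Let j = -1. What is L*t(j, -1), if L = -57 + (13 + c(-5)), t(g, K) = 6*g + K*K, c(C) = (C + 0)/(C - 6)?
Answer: 2395/11 ≈ 217.73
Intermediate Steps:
c(C) = C/(-6 + C)
t(g, K) = K² + 6*g (t(g, K) = 6*g + K² = K² + 6*g)
L = -479/11 (L = -57 + (13 - 5/(-6 - 5)) = -57 + (13 - 5/(-11)) = -57 + (13 - 5*(-1/11)) = -57 + (13 + 5/11) = -57 + 148/11 = -479/11 ≈ -43.545)
L*t(j, -1) = -479*((-1)² + 6*(-1))/11 = -479*(1 - 6)/11 = -479/11*(-5) = 2395/11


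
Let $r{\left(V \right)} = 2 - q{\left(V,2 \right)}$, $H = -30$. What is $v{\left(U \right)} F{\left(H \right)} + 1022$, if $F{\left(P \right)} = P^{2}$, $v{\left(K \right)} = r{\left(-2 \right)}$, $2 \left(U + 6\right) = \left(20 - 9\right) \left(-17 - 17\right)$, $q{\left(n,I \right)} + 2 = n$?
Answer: $6422$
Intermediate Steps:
$q{\left(n,I \right)} = -2 + n$
$r{\left(V \right)} = 4 - V$ ($r{\left(V \right)} = 2 - \left(-2 + V\right) = 4 - V$)
$U = -193$ ($U = -6 + \frac{\left(20 - 9\right) \left(-17 - 17\right)}{2} = -6 + \frac{11 \left(-34\right)}{2} = -6 + \frac{1}{2} \left(-374\right) = -6 - 187 = -193$)
$v{\left(K \right)} = 6$ ($v{\left(K \right)} = 4 - -2 = 4 + 2 = 6$)
$v{\left(U \right)} F{\left(H \right)} + 1022 = 6 \left(-30\right)^{2} + 1022 = 6 \cdot 900 + 1022 = 5400 + 1022 = 6422$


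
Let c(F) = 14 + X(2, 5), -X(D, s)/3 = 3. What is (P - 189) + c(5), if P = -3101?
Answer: -3285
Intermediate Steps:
X(D, s) = -9 (X(D, s) = -3*3 = -9)
c(F) = 5 (c(F) = 14 - 9 = 5)
(P - 189) + c(5) = (-3101 - 189) + 5 = -3290 + 5 = -3285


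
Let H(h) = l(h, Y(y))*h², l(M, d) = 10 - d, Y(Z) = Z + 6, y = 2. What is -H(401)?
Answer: -321602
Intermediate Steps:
Y(Z) = 6 + Z
H(h) = 2*h² (H(h) = (10 - (6 + 2))*h² = (10 - 1*8)*h² = (10 - 8)*h² = 2*h²)
-H(401) = -2*401² = -2*160801 = -1*321602 = -321602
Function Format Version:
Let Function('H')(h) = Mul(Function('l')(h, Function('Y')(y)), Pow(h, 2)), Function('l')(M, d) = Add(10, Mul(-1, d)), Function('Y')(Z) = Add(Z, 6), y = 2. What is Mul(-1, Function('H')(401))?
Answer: -321602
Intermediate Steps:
Function('Y')(Z) = Add(6, Z)
Function('H')(h) = Mul(2, Pow(h, 2)) (Function('H')(h) = Mul(Add(10, Mul(-1, Add(6, 2))), Pow(h, 2)) = Mul(Add(10, Mul(-1, 8)), Pow(h, 2)) = Mul(Add(10, -8), Pow(h, 2)) = Mul(2, Pow(h, 2)))
Mul(-1, Function('H')(401)) = Mul(-1, Mul(2, Pow(401, 2))) = Mul(-1, Mul(2, 160801)) = Mul(-1, 321602) = -321602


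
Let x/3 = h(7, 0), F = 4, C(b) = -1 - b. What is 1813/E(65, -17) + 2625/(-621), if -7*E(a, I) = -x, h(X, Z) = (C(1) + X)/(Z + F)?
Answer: 3498341/1035 ≈ 3380.0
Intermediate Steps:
h(X, Z) = (-2 + X)/(4 + Z) (h(X, Z) = ((-1 - 1*1) + X)/(Z + 4) = ((-1 - 1) + X)/(4 + Z) = (-2 + X)/(4 + Z))
x = 15/4 (x = 3*((-2 + 7)/(4 + 0)) = 3*(5/4) = 15/4 ≈ 3.7500)
E(a, I) = 15/28 (E(a, I) = -(-1)*15/(7*4) = -⅐*(-15/4) = 15/28)
1813/E(65, -17) + 2625/(-621) = 1813/(15/28) + 2625/(-621) = 1813*(28/15) + 2625*(-1/621) = 50764/15 - 875/207 = 3498341/1035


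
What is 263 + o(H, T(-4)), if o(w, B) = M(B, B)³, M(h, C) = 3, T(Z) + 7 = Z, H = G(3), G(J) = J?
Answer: 290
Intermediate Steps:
H = 3
T(Z) = -7 + Z
o(w, B) = 27 (o(w, B) = 3³ = 27)
263 + o(H, T(-4)) = 263 + 27 = 290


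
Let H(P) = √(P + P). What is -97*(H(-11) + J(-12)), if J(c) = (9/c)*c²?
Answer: 10476 - 97*I*√22 ≈ 10476.0 - 454.97*I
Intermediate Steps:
H(P) = √2*√P (H(P) = √(2*P) = √2*√P)
J(c) = 9*c
-97*(H(-11) + J(-12)) = -97*(√2*√(-11) + 9*(-12)) = -97*(√2*(I*√11) - 108) = -97*(I*√22 - 108) = -97*(-108 + I*√22) = 10476 - 97*I*√22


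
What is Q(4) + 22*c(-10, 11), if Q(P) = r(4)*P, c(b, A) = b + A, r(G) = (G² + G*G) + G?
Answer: 166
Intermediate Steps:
r(G) = G + 2*G² (r(G) = (G² + G²) + G = 2*G² + G = G + 2*G²)
c(b, A) = A + b
Q(P) = 36*P (Q(P) = (4*(1 + 2*4))*P = (4*(1 + 8))*P = (4*9)*P = 36*P)
Q(4) + 22*c(-10, 11) = 36*4 + 22*(11 - 10) = 144 + 22*1 = 144 + 22 = 166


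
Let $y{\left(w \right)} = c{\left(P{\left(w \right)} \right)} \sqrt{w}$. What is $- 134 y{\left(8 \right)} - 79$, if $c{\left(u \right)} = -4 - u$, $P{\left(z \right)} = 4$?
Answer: $-79 + 2144 \sqrt{2} \approx 2953.1$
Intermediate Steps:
$y{\left(w \right)} = - 8 \sqrt{w}$ ($y{\left(w \right)} = \left(-4 - 4\right) \sqrt{w} = - 8 \sqrt{w}$)
$- 134 y{\left(8 \right)} - 79 = - 134 \left(- 8 \sqrt{8}\right) - 79 = - 134 \left(- 8 \cdot 2 \sqrt{2}\right) - 79 = - 134 \left(- 16 \sqrt{2}\right) - 79 = 2144 \sqrt{2} - 79 = -79 + 2144 \sqrt{2}$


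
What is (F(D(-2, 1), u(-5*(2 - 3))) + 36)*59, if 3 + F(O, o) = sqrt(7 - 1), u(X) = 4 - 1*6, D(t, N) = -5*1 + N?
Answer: 1947 + 59*sqrt(6) ≈ 2091.5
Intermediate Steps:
D(t, N) = -5 + N
u(X) = -2 (u(X) = 4 - 6 = -2)
F(O, o) = -3 + sqrt(6) (F(O, o) = -3 + sqrt(7 - 1) = -3 + sqrt(6))
(F(D(-2, 1), u(-5*(2 - 3))) + 36)*59 = ((-3 + sqrt(6)) + 36)*59 = (33 + sqrt(6))*59 = 1947 + 59*sqrt(6)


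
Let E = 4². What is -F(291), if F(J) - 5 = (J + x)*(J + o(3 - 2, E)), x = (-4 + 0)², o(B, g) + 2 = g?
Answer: -93640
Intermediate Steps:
E = 16
o(B, g) = -2 + g
x = 16 (x = (-4)² = 16)
F(J) = 5 + (14 + J)*(16 + J) (F(J) = 5 + (J + 16)*(J + (-2 + 16)) = 5 + (16 + J)*(J + 14) = 5 + (16 + J)*(14 + J) = 5 + (14 + J)*(16 + J))
-F(291) = -(229 + 291² + 30*291) = -(229 + 84681 + 8730) = -1*93640 = -93640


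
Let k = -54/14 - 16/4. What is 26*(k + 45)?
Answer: 6760/7 ≈ 965.71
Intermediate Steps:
k = -55/7 (k = -54*1/14 - 16*¼ = -27/7 - 4 = -55/7 ≈ -7.8571)
26*(k + 45) = 26*(-55/7 + 45) = 26*(260/7) = 6760/7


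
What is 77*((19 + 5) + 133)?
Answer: 12089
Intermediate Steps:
77*((19 + 5) + 133) = 77*(24 + 133) = 77*157 = 12089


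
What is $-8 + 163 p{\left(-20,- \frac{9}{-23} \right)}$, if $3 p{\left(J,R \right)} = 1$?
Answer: $\frac{139}{3} \approx 46.333$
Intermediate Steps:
$p{\left(J,R \right)} = \frac{1}{3}$ ($p{\left(J,R \right)} = \frac{1}{3} \cdot 1 = \frac{1}{3}$)
$-8 + 163 p{\left(-20,- \frac{9}{-23} \right)} = -8 + 163 \cdot \frac{1}{3} = -8 + \frac{163}{3} = \frac{139}{3}$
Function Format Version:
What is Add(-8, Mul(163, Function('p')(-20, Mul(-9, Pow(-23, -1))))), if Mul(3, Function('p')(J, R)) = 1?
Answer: Rational(139, 3) ≈ 46.333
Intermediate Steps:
Function('p')(J, R) = Rational(1, 3) (Function('p')(J, R) = Mul(Rational(1, 3), 1) = Rational(1, 3))
Add(-8, Mul(163, Function('p')(-20, Mul(-9, Pow(-23, -1))))) = Add(-8, Mul(163, Rational(1, 3))) = Add(-8, Rational(163, 3)) = Rational(139, 3)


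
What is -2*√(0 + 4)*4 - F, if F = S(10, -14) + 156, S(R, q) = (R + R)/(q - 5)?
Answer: -3248/19 ≈ -170.95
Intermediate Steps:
S(R, q) = 2*R/(-5 + q) (S(R, q) = (2*R)/(-5 + q) = 2*R/(-5 + q))
F = 2944/19 (F = 2*10/(-5 - 14) + 156 = 2*10/(-19) + 156 = 2*10*(-1/19) + 156 = -20/19 + 156 = 2944/19 ≈ 154.95)
-2*√(0 + 4)*4 - F = -2*√(0 + 4)*4 - 1*2944/19 = -2*√4*4 - 2944/19 = -2*2*4 - 2944/19 = -4*4 - 2944/19 = -16 - 2944/19 = -3248/19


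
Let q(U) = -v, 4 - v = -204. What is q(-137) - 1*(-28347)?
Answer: 28139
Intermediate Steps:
v = 208 (v = 4 - 1*(-204) = 4 + 204 = 208)
q(U) = -208 (q(U) = -1*208 = -208)
q(-137) - 1*(-28347) = -208 - 1*(-28347) = -208 + 28347 = 28139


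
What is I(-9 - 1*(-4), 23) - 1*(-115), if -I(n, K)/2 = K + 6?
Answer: 57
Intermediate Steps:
I(n, K) = -12 - 2*K (I(n, K) = -2*(K + 6) = -2*(6 + K) = -12 - 2*K)
I(-9 - 1*(-4), 23) - 1*(-115) = (-12 - 2*23) - 1*(-115) = (-12 - 46) + 115 = -58 + 115 = 57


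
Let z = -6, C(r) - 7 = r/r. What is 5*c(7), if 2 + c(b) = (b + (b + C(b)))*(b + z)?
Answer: 100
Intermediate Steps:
C(r) = 8 (C(r) = 7 + r/r = 7 + 1 = 8)
c(b) = -2 + (-6 + b)*(8 + 2*b) (c(b) = -2 + (b + (b + 8))*(b - 6) = -2 + (b + (8 + b))*(-6 + b) = -2 + (8 + 2*b)*(-6 + b) = -2 + (-6 + b)*(8 + 2*b))
5*c(7) = 5*(-50 - 4*7 + 2*7**2) = 5*(-50 - 28 + 2*49) = 5*(-50 - 28 + 98) = 5*20 = 100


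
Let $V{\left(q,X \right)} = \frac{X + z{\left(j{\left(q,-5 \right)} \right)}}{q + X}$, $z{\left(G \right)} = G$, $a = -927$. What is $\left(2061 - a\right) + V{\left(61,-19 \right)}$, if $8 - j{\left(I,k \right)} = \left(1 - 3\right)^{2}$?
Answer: $\frac{41827}{14} \approx 2987.6$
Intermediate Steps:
$j{\left(I,k \right)} = 4$ ($j{\left(I,k \right)} = 8 - \left(1 - 3\right)^{2} = 8 - \left(-2\right)^{2} = 8 - 4 = 4$)
$V{\left(q,X \right)} = \frac{4 + X}{X + q}$ ($V{\left(q,X \right)} = \frac{X + 4}{q + X} = \frac{4 + X}{X + q}$)
$\left(2061 - a\right) + V{\left(61,-19 \right)} = \left(2061 - -927\right) + \frac{4 - 19}{-19 + 61} = \left(2061 + 927\right) + \frac{1}{42} \left(-15\right) = 2988 + \frac{1}{42} \left(-15\right) = 2988 - \frac{5}{14} = \frac{41827}{14}$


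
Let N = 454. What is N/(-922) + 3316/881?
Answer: 1328689/406141 ≈ 3.2715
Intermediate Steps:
N/(-922) + 3316/881 = 454/(-922) + 3316/881 = 454*(-1/922) + 3316*(1/881) = -227/461 + 3316/881 = 1328689/406141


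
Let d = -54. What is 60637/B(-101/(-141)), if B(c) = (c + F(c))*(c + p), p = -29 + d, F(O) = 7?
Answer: -1205524197/12622976 ≈ -95.502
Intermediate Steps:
p = -83 (p = -29 - 54 = -83)
B(c) = (-83 + c)*(7 + c) (B(c) = (c + 7)*(c - 83) = (7 + c)*(-83 + c) = (-83 + c)*(7 + c))
60637/B(-101/(-141)) = 60637/(-581 + (-101/(-141))**2 - (-7676)/(-141)) = 60637/(-581 + (-101*(-1/141))**2 - (-7676)*(-1)/141) = 60637/(-581 + (101/141)**2 - 76*101/141) = 60637/(-581 + 10201/19881 - 7676/141) = 60637/(-12622976/19881) = 60637*(-19881/12622976) = -1205524197/12622976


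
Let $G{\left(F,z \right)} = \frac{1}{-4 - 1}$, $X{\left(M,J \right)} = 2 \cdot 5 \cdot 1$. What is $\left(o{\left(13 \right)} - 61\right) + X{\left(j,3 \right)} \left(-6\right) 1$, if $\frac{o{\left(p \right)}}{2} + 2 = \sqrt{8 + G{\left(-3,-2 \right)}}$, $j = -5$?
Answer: $-125 + \frac{2 \sqrt{195}}{5} \approx -119.41$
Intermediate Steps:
$X{\left(M,J \right)} = 10$ ($X{\left(M,J \right)} = 10 \cdot 1 = 10$)
$G{\left(F,z \right)} = - \frac{1}{5}$ ($G{\left(F,z \right)} = \frac{1}{-5} = - \frac{1}{5}$)
$o{\left(p \right)} = -4 + \frac{2 \sqrt{195}}{5}$ ($o{\left(p \right)} = -4 + 2 \sqrt{8 - \frac{1}{5}} = -4 + 2 \sqrt{\frac{39}{5}} = -4 + 2 \frac{\sqrt{195}}{5} = -4 + \frac{2 \sqrt{195}}{5}$)
$\left(o{\left(13 \right)} - 61\right) + X{\left(j,3 \right)} \left(-6\right) 1 = \left(\left(-4 + \frac{2 \sqrt{195}}{5}\right) - 61\right) + 10 \left(-6\right) 1 = \left(-65 + \frac{2 \sqrt{195}}{5}\right) - 60 = -125 + \frac{2 \sqrt{195}}{5}$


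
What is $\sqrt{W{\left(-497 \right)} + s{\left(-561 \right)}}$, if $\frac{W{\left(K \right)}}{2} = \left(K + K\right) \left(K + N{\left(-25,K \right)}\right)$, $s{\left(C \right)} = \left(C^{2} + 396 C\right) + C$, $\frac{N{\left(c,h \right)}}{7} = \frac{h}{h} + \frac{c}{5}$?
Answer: $2 \sqrt{283926} \approx 1065.7$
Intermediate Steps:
$N{\left(c,h \right)} = 7 + \frac{7 c}{5}$ ($N{\left(c,h \right)} = 7 \left(\frac{h}{h} + \frac{c}{5}\right) = 7 \left(1 + c \frac{1}{5}\right) = 7 \left(1 + \frac{c}{5}\right) = 7 + \frac{7 c}{5}$)
$s{\left(C \right)} = C^{2} + 397 C$
$W{\left(K \right)} = 4 K \left(-28 + K\right)$ ($W{\left(K \right)} = 2 \left(K + K\right) \left(K + \left(7 + \frac{7}{5} \left(-25\right)\right)\right) = 2 \cdot 2 K \left(K + \left(7 - 35\right)\right) = 2 \cdot 2 K \left(K - 28\right) = 2 \cdot 2 K \left(-28 + K\right) = 4 K \left(-28 + K\right)$)
$\sqrt{W{\left(-497 \right)} + s{\left(-561 \right)}} = \sqrt{4 \left(-497\right) \left(-28 - 497\right) - 561 \left(397 - 561\right)} = \sqrt{4 \left(-497\right) \left(-525\right) - -92004} = \sqrt{1043700 + 92004} = \sqrt{1135704} = 2 \sqrt{283926}$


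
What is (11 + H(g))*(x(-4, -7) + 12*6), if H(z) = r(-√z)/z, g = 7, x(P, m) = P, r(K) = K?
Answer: 748 - 68*√7/7 ≈ 722.30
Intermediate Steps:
H(z) = -1/√z (H(z) = (-√z)/z = -1/√z)
(11 + H(g))*(x(-4, -7) + 12*6) = (11 - 1/√7)*(-4 + 12*6) = (11 - √7/7)*(-4 + 72) = (11 - √7/7)*68 = 748 - 68*√7/7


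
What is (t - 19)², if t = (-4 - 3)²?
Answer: 900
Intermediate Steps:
t = 49 (t = (-7)² = 49)
(t - 19)² = (49 - 19)² = 30² = 900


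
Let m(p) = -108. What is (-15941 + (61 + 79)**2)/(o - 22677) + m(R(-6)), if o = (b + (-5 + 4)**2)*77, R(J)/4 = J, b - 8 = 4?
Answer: -2344667/21676 ≈ -108.17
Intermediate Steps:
b = 12 (b = 8 + 4 = 12)
R(J) = 4*J
o = 1001 (o = (12 + (-5 + 4)**2)*77 = (12 + (-1)**2)*77 = (12 + 1)*77 = 13*77 = 1001)
(-15941 + (61 + 79)**2)/(o - 22677) + m(R(-6)) = (-15941 + (61 + 79)**2)/(1001 - 22677) - 108 = (-15941 + 140**2)/(-21676) - 108 = (-15941 + 19600)*(-1/21676) - 108 = 3659*(-1/21676) - 108 = -3659/21676 - 108 = -2344667/21676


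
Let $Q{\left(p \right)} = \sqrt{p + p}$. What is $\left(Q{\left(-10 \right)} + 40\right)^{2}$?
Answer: $1580 + 160 i \sqrt{5} \approx 1580.0 + 357.77 i$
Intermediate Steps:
$Q{\left(p \right)} = \sqrt{2} \sqrt{p}$ ($Q{\left(p \right)} = \sqrt{2 p} = \sqrt{2} \sqrt{p}$)
$\left(Q{\left(-10 \right)} + 40\right)^{2} = \left(\sqrt{2} \sqrt{-10} + 40\right)^{2} = \left(\sqrt{2} i \sqrt{10} + 40\right)^{2} = \left(2 i \sqrt{5} + 40\right)^{2} = \left(40 + 2 i \sqrt{5}\right)^{2}$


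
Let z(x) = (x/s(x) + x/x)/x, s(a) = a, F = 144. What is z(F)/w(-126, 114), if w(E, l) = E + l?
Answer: -1/864 ≈ -0.0011574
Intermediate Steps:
z(x) = 2/x (z(x) = (x/x + x/x)/x = (1 + 1)/x = 2/x)
z(F)/w(-126, 114) = (2/144)/(-126 + 114) = (2*(1/144))/(-12) = (1/72)*(-1/12) = -1/864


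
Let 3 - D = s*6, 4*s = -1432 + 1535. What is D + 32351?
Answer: 64399/2 ≈ 32200.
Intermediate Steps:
s = 103/4 (s = (-1432 + 1535)/4 = (¼)*103 = 103/4 ≈ 25.750)
D = -303/2 (D = 3 - 103*6/4 = 3 - 1*309/2 = 3 - 309/2 = -303/2 ≈ -151.50)
D + 32351 = -303/2 + 32351 = 64399/2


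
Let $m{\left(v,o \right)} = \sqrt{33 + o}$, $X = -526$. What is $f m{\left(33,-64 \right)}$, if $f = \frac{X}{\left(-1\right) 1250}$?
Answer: $\frac{263 i \sqrt{31}}{625} \approx 2.3429 i$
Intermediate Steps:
$f = \frac{263}{625}$ ($f = - \frac{526}{\left(-1\right) 1250} = - \frac{526}{-1250} = \left(-526\right) \left(- \frac{1}{1250}\right) = \frac{263}{625} \approx 0.4208$)
$f m{\left(33,-64 \right)} = \frac{263 \sqrt{33 - 64}}{625} = \frac{263 \sqrt{-31}}{625} = \frac{263 i \sqrt{31}}{625}$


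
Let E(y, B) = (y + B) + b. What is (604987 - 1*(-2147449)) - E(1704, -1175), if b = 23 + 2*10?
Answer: 2751864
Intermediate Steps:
b = 43 (b = 23 + 20 = 43)
E(y, B) = 43 + B + y (E(y, B) = (y + B) + 43 = (B + y) + 43 = 43 + B + y)
(604987 - 1*(-2147449)) - E(1704, -1175) = (604987 - 1*(-2147449)) - (43 - 1175 + 1704) = (604987 + 2147449) - 1*572 = 2752436 - 572 = 2751864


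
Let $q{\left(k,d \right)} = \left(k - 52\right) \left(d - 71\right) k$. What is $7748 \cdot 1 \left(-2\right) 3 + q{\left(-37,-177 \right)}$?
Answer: $-863152$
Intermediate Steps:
$q{\left(k,d \right)} = k \left(-71 + d\right) \left(-52 + k\right)$ ($q{\left(k,d \right)} = \left(-52 + k\right) \left(-71 + d\right) k = \left(-71 + d\right) \left(-52 + k\right) k = k \left(-71 + d\right) \left(-52 + k\right)$)
$7748 \cdot 1 \left(-2\right) 3 + q{\left(-37,-177 \right)} = 7748 \cdot 1 \left(-2\right) 3 - 37 \left(3692 - -2627 - -9204 - -6549\right) = 7748 \left(\left(-2\right) 3\right) - 37 \left(3692 + 2627 + 9204 + 6549\right) = 7748 \left(-6\right) - 816664 = -46488 - 816664 = -863152$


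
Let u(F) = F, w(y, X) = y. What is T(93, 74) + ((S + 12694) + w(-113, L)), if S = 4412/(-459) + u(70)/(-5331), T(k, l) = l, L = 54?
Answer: 10314111331/815643 ≈ 12645.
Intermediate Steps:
S = -7850834/815643 (S = 4412/(-459) + 70/(-5331) = 4412*(-1/459) + 70*(-1/5331) = -4412/459 - 70/5331 = -7850834/815643 ≈ -9.6253)
T(93, 74) + ((S + 12694) + w(-113, L)) = 74 + ((-7850834/815643 + 12694) - 113) = 74 + (10345921408/815643 - 113) = 74 + 10253753749/815643 = 10314111331/815643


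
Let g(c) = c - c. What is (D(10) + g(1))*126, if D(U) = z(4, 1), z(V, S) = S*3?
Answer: 378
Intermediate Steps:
g(c) = 0
z(V, S) = 3*S
D(U) = 3 (D(U) = 3*1 = 3)
(D(10) + g(1))*126 = (3 + 0)*126 = 3*126 = 378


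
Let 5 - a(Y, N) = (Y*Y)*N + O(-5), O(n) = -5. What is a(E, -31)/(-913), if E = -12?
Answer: -4474/913 ≈ -4.9003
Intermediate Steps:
a(Y, N) = 10 - N*Y² (a(Y, N) = 5 - ((Y*Y)*N - 5) = 5 - (Y²*N - 5) = 5 - (N*Y² - 5) = 5 - (-5 + N*Y²) = 5 + (5 - N*Y²) = 10 - N*Y²)
a(E, -31)/(-913) = (10 - 1*(-31)*(-12)²)/(-913) = (10 - 1*(-31)*144)*(-1/913) = (10 + 4464)*(-1/913) = 4474*(-1/913) = -4474/913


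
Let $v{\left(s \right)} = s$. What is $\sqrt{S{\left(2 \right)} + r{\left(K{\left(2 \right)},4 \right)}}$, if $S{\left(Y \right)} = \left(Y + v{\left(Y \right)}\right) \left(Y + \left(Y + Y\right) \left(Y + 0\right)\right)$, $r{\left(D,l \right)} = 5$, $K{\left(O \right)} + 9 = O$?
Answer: $3 \sqrt{5} \approx 6.7082$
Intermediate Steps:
$K{\left(O \right)} = -9 + O$
$S{\left(Y \right)} = 2 Y \left(Y + 2 Y^{2}\right)$ ($S{\left(Y \right)} = \left(Y + Y\right) \left(Y + \left(Y + Y\right) \left(Y + 0\right)\right) = 2 Y \left(Y + 2 Y Y\right) = 2 Y \left(Y + 2 Y^{2}\right)$)
$\sqrt{S{\left(2 \right)} + r{\left(K{\left(2 \right)},4 \right)}} = \sqrt{2^{2} \left(2 + 4 \cdot 2\right) + 5} = \sqrt{4 \left(2 + 8\right) + 5} = \sqrt{4 \cdot 10 + 5} = \sqrt{40 + 5} = \sqrt{45} = 3 \sqrt{5}$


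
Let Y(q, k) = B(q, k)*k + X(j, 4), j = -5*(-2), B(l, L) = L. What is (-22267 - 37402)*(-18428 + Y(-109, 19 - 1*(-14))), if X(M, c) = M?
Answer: 1034004101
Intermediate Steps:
j = 10
Y(q, k) = 10 + k² (Y(q, k) = k*k + 10 = k² + 10 = 10 + k²)
(-22267 - 37402)*(-18428 + Y(-109, 19 - 1*(-14))) = (-22267 - 37402)*(-18428 + (10 + (19 - 1*(-14))²)) = -59669*(-18428 + (10 + (19 + 14)²)) = -59669*(-18428 + (10 + 33²)) = -59669*(-18428 + (10 + 1089)) = -59669*(-18428 + 1099) = -59669*(-17329) = 1034004101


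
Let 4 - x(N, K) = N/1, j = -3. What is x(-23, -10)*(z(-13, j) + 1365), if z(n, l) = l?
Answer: 36774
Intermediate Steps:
x(N, K) = 4 - N (x(N, K) = 4 - N/1 = 4 - N)
x(-23, -10)*(z(-13, j) + 1365) = (4 - 1*(-23))*(-3 + 1365) = (4 + 23)*1362 = 27*1362 = 36774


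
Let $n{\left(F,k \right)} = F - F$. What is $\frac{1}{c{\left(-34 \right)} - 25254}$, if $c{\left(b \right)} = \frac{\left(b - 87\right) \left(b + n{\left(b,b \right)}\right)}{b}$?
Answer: $- \frac{1}{25375} \approx -3.9409 \cdot 10^{-5}$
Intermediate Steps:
$n{\left(F,k \right)} = 0$
$c{\left(b \right)} = -87 + b$ ($c{\left(b \right)} = \frac{\left(b - 87\right) \left(b + 0\right)}{b} = \frac{\left(-87 + b\right) b}{b} = \frac{b \left(-87 + b\right)}{b} = -87 + b$)
$\frac{1}{c{\left(-34 \right)} - 25254} = \frac{1}{\left(-87 - 34\right) - 25254} = \frac{1}{-121 - 25254} = \frac{1}{-25375} = - \frac{1}{25375}$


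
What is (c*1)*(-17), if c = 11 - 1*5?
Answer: -102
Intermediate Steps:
c = 6 (c = 11 - 5 = 6)
(c*1)*(-17) = (6*1)*(-17) = 6*(-17) = -102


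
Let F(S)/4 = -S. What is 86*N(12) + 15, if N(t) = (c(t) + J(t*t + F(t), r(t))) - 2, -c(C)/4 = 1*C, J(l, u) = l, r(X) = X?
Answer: 3971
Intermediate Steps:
F(S) = -4*S (F(S) = 4*(-S) = -4*S)
c(C) = -4*C
N(t) = -2 + t² - 8*t (N(t) = (-4*t + (t*t - 4*t)) - 2 = (-4*t + (t² - 4*t)) - 2 = (t² - 8*t) - 2 = -2 + t² - 8*t)
86*N(12) + 15 = 86*(-2 + 12² - 8*12) + 15 = 86*(-2 + 144 - 96) + 15 = 86*46 + 15 = 3956 + 15 = 3971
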